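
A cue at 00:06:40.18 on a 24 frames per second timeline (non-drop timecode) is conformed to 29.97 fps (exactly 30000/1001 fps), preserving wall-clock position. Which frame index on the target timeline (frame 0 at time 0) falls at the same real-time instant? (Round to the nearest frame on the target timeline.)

frame 12010

Source frame index: (0×3600 + 6×60 + 40) × 24 + 18 = 9618.
Real time: 9618 / (24) = 1603/4 s.
Target frame: (1603/4) × (30000/1001) = 1717500/143 ≈ 12010.490 → 12010.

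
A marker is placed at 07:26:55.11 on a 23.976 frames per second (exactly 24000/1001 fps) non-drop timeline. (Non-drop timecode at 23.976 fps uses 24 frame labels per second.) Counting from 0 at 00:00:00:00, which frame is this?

Total seconds to the label: (7 × 3600 + 26 × 60 + 55) = 26815.
Frame index = 26815 × 24 + 11 = 643571.

frame 643571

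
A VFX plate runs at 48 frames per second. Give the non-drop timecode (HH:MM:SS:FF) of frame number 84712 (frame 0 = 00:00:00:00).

00:29:24:40

84712 ÷ 48 = 1764 full seconds, remainder 40 frames.
1764 s = 0 h 29 min 24 s.
Timecode: 00:29:24:40.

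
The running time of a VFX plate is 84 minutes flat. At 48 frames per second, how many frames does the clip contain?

241920 frames

84 min = 5040 s.
Frames = 5040 × 48 = 241920.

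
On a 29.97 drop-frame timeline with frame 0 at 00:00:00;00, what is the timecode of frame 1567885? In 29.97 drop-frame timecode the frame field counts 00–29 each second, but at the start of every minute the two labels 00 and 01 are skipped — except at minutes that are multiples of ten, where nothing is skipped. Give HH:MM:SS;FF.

Each 10-minute DF block holds 10 × 60 × 30 − 9 × 2 = 17982 frames. 1567885 ÷ 17982 → 87 full blocks, remainder 3451.
Within the partial block the first minute is 1800 frames and each further minute 1798, so 1 further minute boundary passed. Total skipped labels = 18 × 87 + 2 × 1 = 1568.
Non-drop label index = 1567885 + 1568 = 1569453; at 30 labels/s that is 14:31:55:03, i.e. DF 14:31:55;03.

14:31:55;03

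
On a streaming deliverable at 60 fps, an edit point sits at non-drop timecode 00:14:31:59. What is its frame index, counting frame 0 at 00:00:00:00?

frame 52319

Total seconds to the label: (0 × 3600 + 14 × 60 + 31) = 871.
Frame index = 871 × 60 + 59 = 52319.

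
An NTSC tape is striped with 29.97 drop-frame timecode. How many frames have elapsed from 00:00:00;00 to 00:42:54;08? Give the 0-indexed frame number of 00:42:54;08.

77152

Complete 10-minute blocks: 4, each 17982 frames → 71928.
Remaining 2 whole minutes in the current block: 1800 + 1 × 1798 = 3598 frames.
Within the current minute: 54 × 30 + 8 − 2 = 1626 (labels ;00/;01 skipped at this minute). Total = 71928 + 3598 + 1626 = 77152.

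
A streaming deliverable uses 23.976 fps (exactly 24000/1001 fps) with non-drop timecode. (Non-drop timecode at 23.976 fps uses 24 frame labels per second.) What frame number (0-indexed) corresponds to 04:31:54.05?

391541

Total seconds to the label: (4 × 3600 + 31 × 60 + 54) = 16314.
Frame index = 16314 × 24 + 5 = 391541.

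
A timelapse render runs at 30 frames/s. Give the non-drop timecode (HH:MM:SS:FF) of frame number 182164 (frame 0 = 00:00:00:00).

01:41:12:04

182164 ÷ 30 = 6072 full seconds, remainder 4 frames.
6072 s = 1 h 41 min 12 s.
Timecode: 01:41:12:04.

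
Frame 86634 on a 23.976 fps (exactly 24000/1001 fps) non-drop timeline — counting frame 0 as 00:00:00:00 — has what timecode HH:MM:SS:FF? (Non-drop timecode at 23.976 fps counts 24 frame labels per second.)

86634 ÷ 24 = 3609 full seconds, remainder 18 frames.
3609 s = 1 h 0 min 9 s.
Timecode: 01:00:09:18.

01:00:09:18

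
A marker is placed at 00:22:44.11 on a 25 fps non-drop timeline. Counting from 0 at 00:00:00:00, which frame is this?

frame 34111

Total seconds to the label: (0 × 3600 + 22 × 60 + 44) = 1364.
Frame index = 1364 × 25 + 11 = 34111.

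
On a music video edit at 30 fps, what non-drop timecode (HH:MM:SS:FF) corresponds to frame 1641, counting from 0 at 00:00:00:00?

00:00:54:21

1641 ÷ 30 = 54 full seconds, remainder 21 frames.
54 s = 0 h 0 min 54 s.
Timecode: 00:00:54:21.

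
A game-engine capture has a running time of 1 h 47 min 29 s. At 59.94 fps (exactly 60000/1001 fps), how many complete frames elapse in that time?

386553 frames

1 h 47 min 29 s = 6449 s.
Frames = 6449 × 60000/1001 = 386940000/1001 ≈ 386553.4466.
Complete frames: 386553.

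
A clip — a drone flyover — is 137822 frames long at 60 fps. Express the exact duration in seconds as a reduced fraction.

68911/30 seconds

Running time = 137822 ÷ (60) = 137822 × 1/60 = 68911/30 s.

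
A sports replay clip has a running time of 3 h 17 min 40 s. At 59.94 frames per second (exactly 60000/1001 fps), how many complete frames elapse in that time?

3 h 17 min 40 s = 11860 s.
Frames = 11860 × 60000/1001 = 711600000/1001 ≈ 710889.1109.
Complete frames: 710889.

710889 frames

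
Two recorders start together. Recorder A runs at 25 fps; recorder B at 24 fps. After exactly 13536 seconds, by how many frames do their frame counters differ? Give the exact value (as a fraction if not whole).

A emits 25 × 13536 = 338400 frames; B emits 24 × 13536 = 324864.
Difference = 13536 frames; B is behind A.

13536 frames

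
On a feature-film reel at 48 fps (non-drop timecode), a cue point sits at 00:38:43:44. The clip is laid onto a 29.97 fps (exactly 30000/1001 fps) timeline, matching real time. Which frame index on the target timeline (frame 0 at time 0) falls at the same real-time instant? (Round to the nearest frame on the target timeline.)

frame 69648

Source frame index: (0×3600 + 38×60 + 43) × 48 + 44 = 111548.
Real time: 111548 / (48) = 27887/12 s.
Target frame: (27887/12) × (30000/1001) = 69717500/1001 ≈ 69647.852 → 69648.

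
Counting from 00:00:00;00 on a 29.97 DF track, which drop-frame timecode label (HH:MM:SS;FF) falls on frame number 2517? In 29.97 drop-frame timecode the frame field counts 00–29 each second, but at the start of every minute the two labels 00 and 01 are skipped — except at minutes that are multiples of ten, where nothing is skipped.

00:01:23;29

Ten DF minutes hold 17982 frames, so frame 2517 lies in block 0 (frames 0–17981) with 2517 frames into that block.
The block's first minute is 1800 frames and the rest 1798 each; 2517 frames reaches minute 1, so 0 × 18 + 1 × 2 = 2 labels have been skipped so far.
Adding those back, label number 2517 + 2 = 2519 at 30 labels/s is 83 s + 29 f = 0 h 1 min 23 s frame 29, i.e. 00:01:23;29.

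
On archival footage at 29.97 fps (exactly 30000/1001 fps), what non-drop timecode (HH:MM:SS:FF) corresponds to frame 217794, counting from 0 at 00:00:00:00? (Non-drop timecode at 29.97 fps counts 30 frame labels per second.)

217794 ÷ 30 = 7259 full seconds, remainder 24 frames.
7259 s = 2 h 0 min 59 s.
Timecode: 02:00:59:24.

02:00:59:24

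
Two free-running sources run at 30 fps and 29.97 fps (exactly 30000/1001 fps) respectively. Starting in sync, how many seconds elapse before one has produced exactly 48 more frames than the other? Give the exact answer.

1601.6 seconds

The gap grows by |30000/1001 − 30| = 30/1001 frames per second.
Time for a 48-frame gap: 48 ÷ (30/1001) = 1601.6 s.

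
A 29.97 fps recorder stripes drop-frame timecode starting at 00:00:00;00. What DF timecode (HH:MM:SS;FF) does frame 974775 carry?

09:02:05;01

Each 10-minute DF block holds 10 × 60 × 30 − 9 × 2 = 17982 frames. 974775 ÷ 17982 → 54 full blocks, remainder 3747.
Within the partial block the first minute is 1800 frames and each further minute 1798, so 2 further minute boundaries passed. Total skipped labels = 18 × 54 + 2 × 2 = 976.
Non-drop label index = 974775 + 976 = 975751; at 30 labels/s that is 09:02:05:01, i.e. DF 09:02:05;01.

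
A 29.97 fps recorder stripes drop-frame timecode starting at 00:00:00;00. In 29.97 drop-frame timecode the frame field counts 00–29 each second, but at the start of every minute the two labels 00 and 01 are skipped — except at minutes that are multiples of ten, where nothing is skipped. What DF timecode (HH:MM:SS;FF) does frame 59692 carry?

Ten DF minutes hold 17982 frames, so frame 59692 lies in block 3 (frames 53946–71927) with 5746 frames into that block.
The block's first minute is 1800 frames and the rest 1798 each; 5746 frames reaches minute 3, so 3 × 18 + 3 × 2 = 60 labels have been skipped so far.
Adding those back, label number 59692 + 60 = 59752 at 30 labels/s is 1991 s + 22 f = 0 h 33 min 11 s frame 22, i.e. 00:33:11;22.

00:33:11;22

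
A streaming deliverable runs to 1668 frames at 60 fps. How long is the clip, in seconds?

Running time = 1668 / (60) = 27.8 s.

27.8 seconds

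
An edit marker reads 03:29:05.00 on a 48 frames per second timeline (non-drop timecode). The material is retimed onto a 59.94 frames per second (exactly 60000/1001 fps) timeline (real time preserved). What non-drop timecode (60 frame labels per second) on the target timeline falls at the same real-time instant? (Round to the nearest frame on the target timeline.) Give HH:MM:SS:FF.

03:28:52:28

Source frame index: (3×3600 + 29×60 + 5) × 48 + 0 = 602160.
Real time: 602160 / (48) = 12545 s.
Target frame: (12545) × (60000/1001) = 57900000/77 ≈ 751948.052 → 751948.
At 60 labels/s: frame 751948 → 03:28:52:28.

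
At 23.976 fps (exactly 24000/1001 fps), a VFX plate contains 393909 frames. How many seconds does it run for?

16429.287875 seconds

Running time = 393909 / (24000/1001) = 16429.287875 s.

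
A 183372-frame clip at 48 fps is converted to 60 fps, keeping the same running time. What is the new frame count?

229215 frames

Target frames = source frames × (target rate / source rate) = 183372 × (60)/(48) = 183372 × 5/4 = 229215.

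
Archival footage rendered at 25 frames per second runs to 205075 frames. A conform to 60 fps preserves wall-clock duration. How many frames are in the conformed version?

Target frames = source frames × (target rate / source rate) = 205075 × (60)/(25) = 205075 × 12/5 = 492180.

492180 frames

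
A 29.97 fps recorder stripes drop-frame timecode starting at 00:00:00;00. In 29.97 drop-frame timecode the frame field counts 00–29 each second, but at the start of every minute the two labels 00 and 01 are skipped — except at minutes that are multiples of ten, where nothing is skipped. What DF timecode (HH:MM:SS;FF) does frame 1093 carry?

00:00:36;13

Ten DF minutes hold 17982 frames, so frame 1093 lies in block 0 (frames 0–17981) with 1093 frames into that block.
The block's first minute is 1800 frames and the rest 1798 each; 1093 frames reaches minute 0, so 0 × 18 + 0 × 2 = 0 labels have been skipped so far.
Adding those back, label number 1093 + 0 = 1093 at 30 labels/s is 36 s + 13 f = 0 h 0 min 36 s frame 13, i.e. 00:00:36;13.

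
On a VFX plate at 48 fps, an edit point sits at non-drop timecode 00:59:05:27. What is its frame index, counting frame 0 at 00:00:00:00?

frame 170187

Total seconds to the label: (0 × 3600 + 59 × 60 + 5) = 3545.
Frame index = 3545 × 48 + 27 = 170187.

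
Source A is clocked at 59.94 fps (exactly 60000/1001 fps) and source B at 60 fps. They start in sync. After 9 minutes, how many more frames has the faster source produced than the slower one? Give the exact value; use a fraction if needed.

32400/1001 frames

9 min = 540 s.
A emits 60000/1001 × 540 = 32400000/1001 frames; B emits 60 × 540 = 32400.
Difference = 32400/1001 frames (≈ 32.3676); B is ahead of A.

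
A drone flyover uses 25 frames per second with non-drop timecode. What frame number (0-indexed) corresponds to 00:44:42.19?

Total seconds to the label: (0 × 3600 + 44 × 60 + 42) = 2682.
Frame index = 2682 × 25 + 19 = 67069.

frame 67069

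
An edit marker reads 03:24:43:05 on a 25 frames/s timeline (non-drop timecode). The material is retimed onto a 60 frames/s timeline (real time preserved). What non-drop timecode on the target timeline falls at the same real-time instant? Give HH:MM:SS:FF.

03:24:43:12

Source frame index: (3×3600 + 24×60 + 43) × 25 + 5 = 307080.
Real time: 307080 / (25) = 61416/5 s.
Target frame: (61416/5) × (60) = 736992.
At 60 labels/s: frame 736992 → 03:24:43:12.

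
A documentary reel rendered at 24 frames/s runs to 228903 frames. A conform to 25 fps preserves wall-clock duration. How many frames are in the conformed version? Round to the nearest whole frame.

238441 frames

Frames at target rate = 228903 × (25) / (24) = 1907525/8 ≈ 238440.625.
Nearest whole frame: 238441.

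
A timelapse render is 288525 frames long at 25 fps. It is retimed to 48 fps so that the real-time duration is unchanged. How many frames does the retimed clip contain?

Target frames = source frames × (target rate / source rate) = 288525 × (48)/(25) = 288525 × 48/25 = 553968.

553968 frames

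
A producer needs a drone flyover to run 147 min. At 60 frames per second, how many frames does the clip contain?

529200 frames

147 min = 8820 s.
Frames = 8820 × 60 = 529200.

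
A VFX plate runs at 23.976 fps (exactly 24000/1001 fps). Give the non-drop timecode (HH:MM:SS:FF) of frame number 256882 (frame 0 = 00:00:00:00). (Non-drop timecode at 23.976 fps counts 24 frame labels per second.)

256882 ÷ 24 = 10703 full seconds, remainder 10 frames.
10703 s = 2 h 58 min 23 s.
Timecode: 02:58:23:10.

02:58:23:10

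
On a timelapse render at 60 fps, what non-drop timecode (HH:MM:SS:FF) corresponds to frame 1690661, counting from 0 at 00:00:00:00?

1690661 ÷ 60 = 28177 full seconds, remainder 41 frames.
28177 s = 7 h 49 min 37 s.
Timecode: 07:49:37:41.

07:49:37:41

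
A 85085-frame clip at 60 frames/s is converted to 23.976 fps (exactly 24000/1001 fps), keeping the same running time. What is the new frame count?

Target frames = source frames × (target rate / source rate) = 85085 × (24000/1001)/(60) = 85085 × 400/1001 = 34000.

34000 frames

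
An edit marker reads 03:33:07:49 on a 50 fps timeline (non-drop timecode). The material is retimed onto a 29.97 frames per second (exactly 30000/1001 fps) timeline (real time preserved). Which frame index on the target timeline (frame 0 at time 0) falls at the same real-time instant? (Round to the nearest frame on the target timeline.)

Source frame index: (3×3600 + 33×60 + 7) × 50 + 49 = 639399.
Real time: 639399 / (50) = 639399/50 s.
Target frame: (639399/50) × (30000/1001) = 383639400/1001 ≈ 383256.144 → 383256.

frame 383256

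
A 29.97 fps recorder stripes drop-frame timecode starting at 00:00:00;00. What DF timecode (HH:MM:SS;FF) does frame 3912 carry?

Each 10-minute DF block holds 10 × 60 × 30 − 9 × 2 = 17982 frames. 3912 ÷ 17982 → 0 full blocks, remainder 3912.
Within the partial block the first minute is 1800 frames and each further minute 1798, so 2 further minute boundaries passed. Total skipped labels = 18 × 0 + 2 × 2 = 4.
Non-drop label index = 3912 + 4 = 3916; at 30 labels/s that is 00:02:10:16, i.e. DF 00:02:10;16.

00:02:10;16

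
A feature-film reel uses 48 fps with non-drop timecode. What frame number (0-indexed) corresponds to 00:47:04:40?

Total seconds to the label: (0 × 3600 + 47 × 60 + 4) = 2824.
Frame index = 2824 × 48 + 40 = 135592.

135592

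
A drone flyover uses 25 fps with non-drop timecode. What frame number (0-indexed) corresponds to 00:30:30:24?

Total seconds to the label: (0 × 3600 + 30 × 60 + 30) = 1830.
Frame index = 1830 × 25 + 24 = 45774.

45774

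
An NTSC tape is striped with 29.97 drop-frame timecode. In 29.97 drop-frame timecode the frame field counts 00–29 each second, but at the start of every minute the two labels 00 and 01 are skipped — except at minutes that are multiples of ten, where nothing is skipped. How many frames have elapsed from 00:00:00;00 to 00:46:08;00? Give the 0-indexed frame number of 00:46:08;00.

As if non-drop at 30 labels/s: (0 × 3600 + 46 × 60 + 8) × 30 + 0 = 83040.
Minute boundaries passed: 46; those not divisible by 10: 46 − 4 = 42; dropped labels = 2 × 42 = 84.
Actual frame index = 83040 − 84 = 82956.

82956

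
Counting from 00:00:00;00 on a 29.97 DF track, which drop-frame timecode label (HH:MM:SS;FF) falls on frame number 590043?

05:28:07;25

Ten DF minutes hold 17982 frames, so frame 590043 lies in block 32 (frames 575424–593405) with 14619 frames into that block.
The block's first minute is 1800 frames and the rest 1798 each; 14619 frames reaches minute 8, so 32 × 18 + 8 × 2 = 592 labels have been skipped so far.
Adding those back, label number 590043 + 592 = 590635 at 30 labels/s is 19687 s + 25 f = 5 h 28 min 7 s frame 25, i.e. 05:28:07;25.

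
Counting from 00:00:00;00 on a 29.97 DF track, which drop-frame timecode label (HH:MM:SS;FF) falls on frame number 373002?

Each 10-minute DF block holds 10 × 60 × 30 − 9 × 2 = 17982 frames. 373002 ÷ 17982 → 20 full blocks, remainder 13362.
Within the partial block the first minute is 1800 frames and each further minute 1798, so 7 further minute boundaries passed. Total skipped labels = 18 × 20 + 2 × 7 = 374.
Non-drop label index = 373002 + 374 = 373376; at 30 labels/s that is 03:27:25:26, i.e. DF 03:27:25;26.

03:27:25;26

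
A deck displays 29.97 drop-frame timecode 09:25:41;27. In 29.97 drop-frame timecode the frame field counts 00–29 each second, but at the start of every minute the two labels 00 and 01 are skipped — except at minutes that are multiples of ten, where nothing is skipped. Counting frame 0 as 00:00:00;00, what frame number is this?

1017239

Complete 10-minute blocks: 56, each 17982 frames → 1006992.
Remaining 5 whole minutes in the current block: 1800 + 4 × 1798 = 8992 frames.
Within the current minute: 41 × 30 + 27 − 2 = 1255 (labels ;00/;01 skipped at this minute). Total = 1006992 + 8992 + 1255 = 1017239.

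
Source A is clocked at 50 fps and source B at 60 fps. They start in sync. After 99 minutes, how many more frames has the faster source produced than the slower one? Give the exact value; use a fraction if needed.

59400 frames

99 min = 5940 s.
A emits 50 × 5940 = 297000 frames; B emits 60 × 5940 = 356400.
Difference = 59400 frames; B is ahead of A.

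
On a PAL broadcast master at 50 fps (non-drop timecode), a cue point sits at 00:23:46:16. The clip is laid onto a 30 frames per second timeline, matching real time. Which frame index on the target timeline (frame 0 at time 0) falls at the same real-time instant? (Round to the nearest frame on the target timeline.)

frame 42790

Source frame index: (0×3600 + 23×60 + 46) × 50 + 16 = 71316.
Real time: 71316 / (50) = 35658/25 s.
Target frame: (35658/25) × (30) = 213948/5 ≈ 42789.600 → 42790.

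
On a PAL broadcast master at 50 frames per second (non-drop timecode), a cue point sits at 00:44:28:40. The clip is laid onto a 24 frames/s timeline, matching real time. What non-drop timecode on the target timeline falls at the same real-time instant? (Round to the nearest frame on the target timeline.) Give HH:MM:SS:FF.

Source frame index: (0×3600 + 44×60 + 28) × 50 + 40 = 133440.
Real time: 133440 / (50) = 13344/5 s.
Target frame: (13344/5) × (24) = 320256/5 ≈ 64051.200 → 64051.
At 24 labels/s: frame 64051 → 00:44:28:19.

00:44:28:19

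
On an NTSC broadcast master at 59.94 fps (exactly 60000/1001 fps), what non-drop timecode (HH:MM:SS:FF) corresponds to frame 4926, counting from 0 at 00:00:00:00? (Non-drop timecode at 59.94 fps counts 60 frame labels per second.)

00:01:22:06

4926 ÷ 60 = 82 full seconds, remainder 6 frames.
82 s = 0 h 1 min 22 s.
Timecode: 00:01:22:06.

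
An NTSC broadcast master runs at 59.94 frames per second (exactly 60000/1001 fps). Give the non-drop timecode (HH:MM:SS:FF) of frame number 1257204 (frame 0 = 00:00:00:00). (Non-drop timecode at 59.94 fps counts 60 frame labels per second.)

05:49:13:24

1257204 ÷ 60 = 20953 full seconds, remainder 24 frames.
20953 s = 5 h 49 min 13 s.
Timecode: 05:49:13:24.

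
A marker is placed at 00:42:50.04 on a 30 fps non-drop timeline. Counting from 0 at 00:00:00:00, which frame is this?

Total seconds to the label: (0 × 3600 + 42 × 60 + 50) = 2570.
Frame index = 2570 × 30 + 4 = 77104.

frame 77104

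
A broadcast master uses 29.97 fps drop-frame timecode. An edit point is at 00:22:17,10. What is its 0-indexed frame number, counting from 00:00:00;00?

As if non-drop at 30 labels/s: (0 × 3600 + 22 × 60 + 17) × 30 + 10 = 40120.
Minute boundaries passed: 22; those not divisible by 10: 22 − 2 = 20; dropped labels = 2 × 20 = 40.
Actual frame index = 40120 − 40 = 40080.

40080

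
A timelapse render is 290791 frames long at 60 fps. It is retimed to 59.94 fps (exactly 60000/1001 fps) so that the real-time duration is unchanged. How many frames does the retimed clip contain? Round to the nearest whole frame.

Frames at target rate = 290791 × (60000/1001) / (60) = 290791000/1001 ≈ 290500.500.
Nearest whole frame: 290500.

290500 frames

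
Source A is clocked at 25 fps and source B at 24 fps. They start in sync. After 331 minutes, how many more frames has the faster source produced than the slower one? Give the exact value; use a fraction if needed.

331 min = 19860 s.
A emits 25 × 19860 = 496500 frames; B emits 24 × 19860 = 476640.
Difference = 19860 frames; B is behind A.

19860 frames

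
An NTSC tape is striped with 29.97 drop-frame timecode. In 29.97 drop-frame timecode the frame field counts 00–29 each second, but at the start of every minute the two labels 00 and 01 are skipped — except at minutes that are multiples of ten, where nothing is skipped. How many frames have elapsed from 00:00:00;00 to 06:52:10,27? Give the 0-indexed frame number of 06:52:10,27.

As if non-drop at 30 labels/s: (6 × 3600 + 52 × 60 + 10) × 30 + 27 = 741927.
Minute boundaries passed: 412; those not divisible by 10: 412 − 41 = 371; dropped labels = 2 × 371 = 742.
Actual frame index = 741927 − 742 = 741185.

741185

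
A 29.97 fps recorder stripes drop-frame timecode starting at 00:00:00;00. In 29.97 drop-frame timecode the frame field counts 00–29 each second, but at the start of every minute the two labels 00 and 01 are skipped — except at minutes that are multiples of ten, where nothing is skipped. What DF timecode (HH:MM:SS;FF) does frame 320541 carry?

02:58:15;13

Each 10-minute DF block holds 10 × 60 × 30 − 9 × 2 = 17982 frames. 320541 ÷ 17982 → 17 full blocks, remainder 14847.
Within the partial block the first minute is 1800 frames and each further minute 1798, so 8 further minute boundaries passed. Total skipped labels = 18 × 17 + 2 × 8 = 322.
Non-drop label index = 320541 + 322 = 320863; at 30 labels/s that is 02:58:15:13, i.e. DF 02:58:15;13.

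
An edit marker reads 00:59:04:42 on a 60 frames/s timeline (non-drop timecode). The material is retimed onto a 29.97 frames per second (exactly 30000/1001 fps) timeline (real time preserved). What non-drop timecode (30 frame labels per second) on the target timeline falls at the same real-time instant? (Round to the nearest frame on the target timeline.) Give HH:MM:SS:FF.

00:59:01:05

Source frame index: (0×3600 + 59×60 + 4) × 60 + 42 = 212682.
Real time: 212682 / (60) = 35447/10 s.
Target frame: (35447/10) × (30000/1001) = 106341000/1001 ≈ 106234.765 → 106235.
At 30 labels/s: frame 106235 → 00:59:01:05.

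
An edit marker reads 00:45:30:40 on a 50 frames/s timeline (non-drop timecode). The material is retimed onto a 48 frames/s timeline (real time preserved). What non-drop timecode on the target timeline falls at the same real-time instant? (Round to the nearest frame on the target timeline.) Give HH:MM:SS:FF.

Source frame index: (0×3600 + 45×60 + 30) × 50 + 40 = 136540.
Real time: 136540 / (50) = 13654/5 s.
Target frame: (13654/5) × (48) = 655392/5 ≈ 131078.400 → 131078.
At 48 labels/s: frame 131078 → 00:45:30:38.

00:45:30:38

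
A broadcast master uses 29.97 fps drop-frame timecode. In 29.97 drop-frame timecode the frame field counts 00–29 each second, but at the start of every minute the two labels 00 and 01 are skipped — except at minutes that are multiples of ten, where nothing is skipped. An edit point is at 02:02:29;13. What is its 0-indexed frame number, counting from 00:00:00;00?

220263

Complete 10-minute blocks: 12, each 17982 frames → 215784.
Remaining 2 whole minutes in the current block: 1800 + 1 × 1798 = 3598 frames.
Within the current minute: 29 × 30 + 13 − 2 = 881 (labels ;00/;01 skipped at this minute). Total = 215784 + 3598 + 881 = 220263.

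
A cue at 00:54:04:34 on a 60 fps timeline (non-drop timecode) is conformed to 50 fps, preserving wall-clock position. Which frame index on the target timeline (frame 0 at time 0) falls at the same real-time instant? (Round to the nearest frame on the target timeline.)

frame 162228

Source frame index: (0×3600 + 54×60 + 4) × 60 + 34 = 194674.
Real time: 194674 / (60) = 97337/30 s.
Target frame: (97337/30) × (50) = 486685/3 ≈ 162228.333 → 162228.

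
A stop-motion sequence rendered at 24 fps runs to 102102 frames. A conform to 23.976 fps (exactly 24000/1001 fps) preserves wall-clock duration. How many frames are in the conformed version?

102000 frames

Target frames = source frames × (target rate / source rate) = 102102 × (24000/1001)/(24) = 102102 × 1000/1001 = 102000.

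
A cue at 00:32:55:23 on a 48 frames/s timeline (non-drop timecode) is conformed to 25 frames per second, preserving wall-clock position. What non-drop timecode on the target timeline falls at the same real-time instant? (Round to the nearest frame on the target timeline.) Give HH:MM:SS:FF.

00:32:55:12

Source frame index: (0×3600 + 32×60 + 55) × 48 + 23 = 94823.
Real time: 94823 / (48) = 94823/48 s.
Target frame: (94823/48) × (25) = 2370575/48 ≈ 49386.979 → 49387.
At 25 labels/s: frame 49387 → 00:32:55:12.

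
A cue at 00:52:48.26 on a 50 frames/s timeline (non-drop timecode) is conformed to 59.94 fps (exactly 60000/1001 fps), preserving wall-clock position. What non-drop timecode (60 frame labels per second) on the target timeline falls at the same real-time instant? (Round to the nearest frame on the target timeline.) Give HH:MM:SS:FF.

Source frame index: (0×3600 + 52×60 + 48) × 50 + 26 = 158426.
Real time: 158426 / (50) = 79213/25 s.
Target frame: (79213/25) × (60000/1001) = 190111200/1001 ≈ 189921.279 → 189921.
At 60 labels/s: frame 189921 → 00:52:45:21.

00:52:45:21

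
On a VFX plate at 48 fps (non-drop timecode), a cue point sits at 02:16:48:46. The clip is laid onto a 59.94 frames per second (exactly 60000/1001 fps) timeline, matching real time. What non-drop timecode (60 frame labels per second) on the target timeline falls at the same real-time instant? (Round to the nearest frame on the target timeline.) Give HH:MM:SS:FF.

02:16:40:45

Source frame index: (2×3600 + 16×60 + 48) × 48 + 46 = 394030.
Real time: 394030 / (48) = 197015/24 s.
Target frame: (197015/24) × (60000/1001) = 5412500/11 ≈ 492045.455 → 492045.
At 60 labels/s: frame 492045 → 02:16:40:45.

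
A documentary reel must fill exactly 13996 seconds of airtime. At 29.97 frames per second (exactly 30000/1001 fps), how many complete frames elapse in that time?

419460 frames

Frames = 13996 × 30000/1001 = 419880000/1001 ≈ 419460.5395.
Complete frames: 419460.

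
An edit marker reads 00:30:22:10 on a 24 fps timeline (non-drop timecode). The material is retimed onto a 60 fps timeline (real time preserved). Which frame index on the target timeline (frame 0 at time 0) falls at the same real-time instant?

Source frame index: (0×3600 + 30×60 + 22) × 24 + 10 = 43738.
Real time: 43738 / (24) = 21869/12 s.
Target frame: (21869/12) × (60) = 109345.

frame 109345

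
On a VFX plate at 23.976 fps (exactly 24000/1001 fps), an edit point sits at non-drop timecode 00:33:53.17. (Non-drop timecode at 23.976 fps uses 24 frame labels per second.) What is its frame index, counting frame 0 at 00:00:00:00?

frame 48809

Total seconds to the label: (0 × 3600 + 33 × 60 + 53) = 2033.
Frame index = 2033 × 24 + 17 = 48809.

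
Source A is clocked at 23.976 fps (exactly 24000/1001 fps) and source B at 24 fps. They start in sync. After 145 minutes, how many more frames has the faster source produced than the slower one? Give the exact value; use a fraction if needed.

145 min = 8700 s.
A emits 24000/1001 × 8700 = 208800000/1001 frames; B emits 24 × 8700 = 208800.
Difference = 208800/1001 frames (≈ 208.5914); B is ahead of A.

208800/1001 frames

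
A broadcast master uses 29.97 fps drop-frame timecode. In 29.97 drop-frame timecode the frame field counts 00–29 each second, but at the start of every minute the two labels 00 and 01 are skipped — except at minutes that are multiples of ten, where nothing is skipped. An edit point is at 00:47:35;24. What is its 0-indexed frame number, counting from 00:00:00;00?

85588

Complete 10-minute blocks: 4, each 17982 frames → 71928.
Remaining 7 whole minutes in the current block: 1800 + 6 × 1798 = 12588 frames.
Within the current minute: 35 × 30 + 24 − 2 = 1072 (labels ;00/;01 skipped at this minute). Total = 71928 + 12588 + 1072 = 85588.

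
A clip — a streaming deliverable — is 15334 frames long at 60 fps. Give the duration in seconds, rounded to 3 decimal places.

Running time = 15334 × 1/60 = 7667/30 s ≈ 255.567 s.

255.567 seconds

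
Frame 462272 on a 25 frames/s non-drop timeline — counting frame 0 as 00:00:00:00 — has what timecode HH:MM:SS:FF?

462272 ÷ 25 = 18490 full seconds, remainder 22 frames.
18490 s = 5 h 8 min 10 s.
Timecode: 05:08:10:22.

05:08:10:22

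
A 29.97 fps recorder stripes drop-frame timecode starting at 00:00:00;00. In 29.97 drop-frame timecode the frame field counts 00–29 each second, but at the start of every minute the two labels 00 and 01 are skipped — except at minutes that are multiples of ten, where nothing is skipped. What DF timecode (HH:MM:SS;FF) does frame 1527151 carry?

14:09:16;01

Each 10-minute DF block holds 10 × 60 × 30 − 9 × 2 = 17982 frames. 1527151 ÷ 17982 → 84 full blocks, remainder 16663.
Within the partial block the first minute is 1800 frames and each further minute 1798, so 9 further minute boundaries passed. Total skipped labels = 18 × 84 + 2 × 9 = 1530.
Non-drop label index = 1527151 + 1530 = 1528681; at 30 labels/s that is 14:09:16:01, i.e. DF 14:09:16;01.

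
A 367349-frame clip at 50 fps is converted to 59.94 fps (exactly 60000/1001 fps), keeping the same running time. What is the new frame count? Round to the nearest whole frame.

440378 frames

Frames at target rate = 367349 × (60000/1001) / (50) = 440818800/1001 ≈ 440378.422.
Nearest whole frame: 440378.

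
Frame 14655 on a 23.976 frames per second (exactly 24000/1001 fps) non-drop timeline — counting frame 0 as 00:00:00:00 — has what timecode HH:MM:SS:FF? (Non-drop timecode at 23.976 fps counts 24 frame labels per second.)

14655 ÷ 24 = 610 full seconds, remainder 15 frames.
610 s = 0 h 10 min 10 s.
Timecode: 00:10:10:15.

00:10:10:15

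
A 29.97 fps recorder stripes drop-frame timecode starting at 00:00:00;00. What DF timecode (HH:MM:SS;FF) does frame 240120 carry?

Ten DF minutes hold 17982 frames, so frame 240120 lies in block 13 (frames 233766–251747) with 6354 frames into that block.
The block's first minute is 1800 frames and the rest 1798 each; 6354 frames reaches minute 3, so 13 × 18 + 3 × 2 = 240 labels have been skipped so far.
Adding those back, label number 240120 + 240 = 240360 at 30 labels/s is 8012 s + 0 f = 2 h 13 min 32 s frame 0, i.e. 02:13:32;00.

02:13:32;00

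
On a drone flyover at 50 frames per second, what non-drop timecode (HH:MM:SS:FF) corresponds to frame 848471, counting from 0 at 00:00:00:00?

04:42:49:21

848471 ÷ 50 = 16969 full seconds, remainder 21 frames.
16969 s = 4 h 42 min 49 s.
Timecode: 04:42:49:21.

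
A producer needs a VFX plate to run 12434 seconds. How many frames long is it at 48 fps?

596832 frames

Frames = 12434 × 48 = 596832.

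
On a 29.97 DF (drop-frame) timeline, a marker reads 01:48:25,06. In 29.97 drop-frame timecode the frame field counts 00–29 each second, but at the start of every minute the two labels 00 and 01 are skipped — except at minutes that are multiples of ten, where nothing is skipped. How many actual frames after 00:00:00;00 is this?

194960

As if non-drop at 30 labels/s: (1 × 3600 + 48 × 60 + 25) × 30 + 6 = 195156.
Minute boundaries passed: 108; those not divisible by 10: 108 − 10 = 98; dropped labels = 2 × 98 = 196.
Actual frame index = 195156 − 196 = 194960.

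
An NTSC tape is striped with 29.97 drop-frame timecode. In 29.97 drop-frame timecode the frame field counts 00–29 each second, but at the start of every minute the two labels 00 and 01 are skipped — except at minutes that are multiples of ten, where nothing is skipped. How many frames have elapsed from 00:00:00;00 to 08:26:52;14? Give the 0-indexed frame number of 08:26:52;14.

911462

As if non-drop at 30 labels/s: (8 × 3600 + 26 × 60 + 52) × 30 + 14 = 912374.
Minute boundaries passed: 506; those not divisible by 10: 506 − 50 = 456; dropped labels = 2 × 456 = 912.
Actual frame index = 912374 − 912 = 911462.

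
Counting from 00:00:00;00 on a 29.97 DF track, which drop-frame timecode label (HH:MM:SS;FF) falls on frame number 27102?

00:15:04;10

Each 10-minute DF block holds 10 × 60 × 30 − 9 × 2 = 17982 frames. 27102 ÷ 17982 → 1 full block, remainder 9120.
Within the partial block the first minute is 1800 frames and each further minute 1798, so 5 further minute boundaries passed. Total skipped labels = 18 × 1 + 2 × 5 = 28.
Non-drop label index = 27102 + 28 = 27130; at 30 labels/s that is 00:15:04:10, i.e. DF 00:15:04;10.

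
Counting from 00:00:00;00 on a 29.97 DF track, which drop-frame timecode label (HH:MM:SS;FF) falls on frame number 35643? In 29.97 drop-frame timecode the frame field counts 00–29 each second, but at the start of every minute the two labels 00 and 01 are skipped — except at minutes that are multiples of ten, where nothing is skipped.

Each 10-minute DF block holds 10 × 60 × 30 − 9 × 2 = 17982 frames. 35643 ÷ 17982 → 1 full block, remainder 17661.
Within the partial block the first minute is 1800 frames and each further minute 1798, so 9 further minute boundaries passed. Total skipped labels = 18 × 1 + 2 × 9 = 36.
Non-drop label index = 35643 + 36 = 35679; at 30 labels/s that is 00:19:49:09, i.e. DF 00:19:49;09.

00:19:49;09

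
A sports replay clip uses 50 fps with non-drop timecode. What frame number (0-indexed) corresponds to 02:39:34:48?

Total seconds to the label: (2 × 3600 + 39 × 60 + 34) = 9574.
Frame index = 9574 × 50 + 48 = 478748.

478748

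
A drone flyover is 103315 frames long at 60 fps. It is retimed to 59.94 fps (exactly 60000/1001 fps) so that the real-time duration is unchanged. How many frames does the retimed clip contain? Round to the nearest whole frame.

Frames at target rate = 103315 × (60000/1001) / (60) = 103315000/1001 ≈ 103211.788.
Nearest whole frame: 103212.

103212 frames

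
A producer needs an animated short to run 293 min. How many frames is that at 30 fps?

527400 frames

293 min = 17580 s.
Frames = 17580 × 30 = 527400.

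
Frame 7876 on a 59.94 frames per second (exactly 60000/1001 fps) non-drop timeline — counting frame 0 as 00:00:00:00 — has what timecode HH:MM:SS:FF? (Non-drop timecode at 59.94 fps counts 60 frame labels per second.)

7876 ÷ 60 = 131 full seconds, remainder 16 frames.
131 s = 0 h 2 min 11 s.
Timecode: 00:02:11:16.

00:02:11:16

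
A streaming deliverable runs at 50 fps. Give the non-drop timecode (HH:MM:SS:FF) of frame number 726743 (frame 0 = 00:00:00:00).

04:02:14:43

726743 ÷ 50 = 14534 full seconds, remainder 43 frames.
14534 s = 4 h 2 min 14 s.
Timecode: 04:02:14:43.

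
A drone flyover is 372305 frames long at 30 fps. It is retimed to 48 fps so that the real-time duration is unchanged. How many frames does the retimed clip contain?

595688 frames

Target frames = source frames × (target rate / source rate) = 372305 × (48)/(30) = 372305 × 8/5 = 595688.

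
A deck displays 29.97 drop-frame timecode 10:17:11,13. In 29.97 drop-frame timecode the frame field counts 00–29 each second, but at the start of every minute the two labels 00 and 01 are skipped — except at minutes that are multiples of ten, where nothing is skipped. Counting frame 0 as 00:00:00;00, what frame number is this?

1109831

As if non-drop at 30 labels/s: (10 × 3600 + 17 × 60 + 11) × 30 + 13 = 1110943.
Minute boundaries passed: 617; those not divisible by 10: 617 − 61 = 556; dropped labels = 2 × 556 = 1112.
Actual frame index = 1110943 − 1112 = 1109831.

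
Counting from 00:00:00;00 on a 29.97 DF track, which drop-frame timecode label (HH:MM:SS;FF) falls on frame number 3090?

Each 10-minute DF block holds 10 × 60 × 30 − 9 × 2 = 17982 frames. 3090 ÷ 17982 → 0 full blocks, remainder 3090.
Within the partial block the first minute is 1800 frames and each further minute 1798, so 1 further minute boundary passed. Total skipped labels = 18 × 0 + 2 × 1 = 2.
Non-drop label index = 3090 + 2 = 3092; at 30 labels/s that is 00:01:43:02, i.e. DF 00:01:43;02.

00:01:43;02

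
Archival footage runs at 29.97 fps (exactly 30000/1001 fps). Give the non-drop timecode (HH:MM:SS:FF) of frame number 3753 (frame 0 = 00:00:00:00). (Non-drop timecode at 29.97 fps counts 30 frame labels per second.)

3753 ÷ 30 = 125 full seconds, remainder 3 frames.
125 s = 0 h 2 min 5 s.
Timecode: 00:02:05:03.

00:02:05:03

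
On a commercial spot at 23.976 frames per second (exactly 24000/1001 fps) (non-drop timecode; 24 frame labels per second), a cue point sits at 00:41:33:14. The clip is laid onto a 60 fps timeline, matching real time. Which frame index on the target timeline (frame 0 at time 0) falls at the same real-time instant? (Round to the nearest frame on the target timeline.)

frame 149765

Source frame index: (0×3600 + 41×60 + 33) × 24 + 14 = 59846.
Real time: 59846 / (24000/1001) = 29952923/12000 s.
Target frame: (29952923/12000) × (60) = 29952923/200 ≈ 149764.615 → 149765.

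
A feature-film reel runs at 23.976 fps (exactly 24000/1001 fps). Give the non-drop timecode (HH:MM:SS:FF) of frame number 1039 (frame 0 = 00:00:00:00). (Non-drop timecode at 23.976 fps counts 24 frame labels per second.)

1039 ÷ 24 = 43 full seconds, remainder 7 frames.
43 s = 0 h 0 min 43 s.
Timecode: 00:00:43:07.

00:00:43:07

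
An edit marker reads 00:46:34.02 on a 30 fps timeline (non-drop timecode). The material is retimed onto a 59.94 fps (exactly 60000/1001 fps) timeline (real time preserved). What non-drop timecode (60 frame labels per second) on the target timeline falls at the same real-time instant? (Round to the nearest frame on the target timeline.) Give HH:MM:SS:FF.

00:46:31:17

Source frame index: (0×3600 + 46×60 + 34) × 30 + 2 = 83822.
Real time: 83822 / (30) = 41911/15 s.
Target frame: (41911/15) × (60000/1001) = 167644000/1001 ≈ 167476.523 → 167477.
At 60 labels/s: frame 167477 → 00:46:31:17.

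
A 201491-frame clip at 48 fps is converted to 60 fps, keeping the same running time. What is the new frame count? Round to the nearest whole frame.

251864 frames

Frames at target rate = 201491 × (60) / (48) = 1007455/4 ≈ 251863.750.
Nearest whole frame: 251864.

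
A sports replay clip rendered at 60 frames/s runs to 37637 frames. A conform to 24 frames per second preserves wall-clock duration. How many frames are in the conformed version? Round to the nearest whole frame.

Frames at target rate = 37637 × (24) / (60) = 75274/5 ≈ 15054.800.
Nearest whole frame: 15055.

15055 frames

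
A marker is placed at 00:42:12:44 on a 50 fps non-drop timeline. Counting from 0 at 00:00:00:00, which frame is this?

frame 126644

Total seconds to the label: (0 × 3600 + 42 × 60 + 12) = 2532.
Frame index = 2532 × 50 + 44 = 126644.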